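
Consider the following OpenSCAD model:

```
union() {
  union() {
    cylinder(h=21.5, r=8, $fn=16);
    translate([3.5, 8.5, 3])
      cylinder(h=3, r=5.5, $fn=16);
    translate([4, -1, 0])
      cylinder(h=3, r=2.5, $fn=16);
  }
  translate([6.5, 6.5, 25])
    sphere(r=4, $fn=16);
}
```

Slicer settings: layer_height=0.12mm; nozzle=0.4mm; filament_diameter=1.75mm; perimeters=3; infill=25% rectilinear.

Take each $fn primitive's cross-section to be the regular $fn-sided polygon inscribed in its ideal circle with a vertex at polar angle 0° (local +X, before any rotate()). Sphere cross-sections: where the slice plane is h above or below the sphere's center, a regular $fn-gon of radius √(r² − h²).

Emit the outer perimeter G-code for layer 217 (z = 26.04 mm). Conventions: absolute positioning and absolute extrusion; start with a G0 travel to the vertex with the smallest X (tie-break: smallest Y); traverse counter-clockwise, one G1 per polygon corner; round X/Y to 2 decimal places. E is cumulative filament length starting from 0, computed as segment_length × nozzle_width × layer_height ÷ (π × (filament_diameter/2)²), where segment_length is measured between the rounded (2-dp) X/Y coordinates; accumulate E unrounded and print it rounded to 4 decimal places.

G0 X2.64 Y6.50 Z26.04
G1 X2.93 Y5.02 E0.0301
G1 X3.77 Y3.77 E0.0602
G1 X5.02 Y2.93 E0.0902
G1 X6.50 Y2.64 E0.1203
G1 X7.98 Y2.93 E0.1504
G1 X9.23 Y3.77 E0.1805
G1 X10.07 Y5.02 E0.2105
G1 X10.36 Y6.50 E0.2406
G1 X10.07 Y7.98 E0.2707
G1 X9.23 Y9.23 E0.3008
G1 X7.98 Y10.07 E0.3308
G1 X6.50 Y10.36 E0.3609
G1 X5.02 Y10.07 E0.3910
G1 X3.77 Y9.23 E0.4211
G1 X2.93 Y7.98 E0.4511
G1 X2.64 Y6.50 E0.4812

At z = 26.04 mm: the cylinder does not reach this height (z outside [0, 21.5]); the cylinder at (3.5, 8.5) is not intersected at this z (z outside [3, 6]); the cylinder at (4, -1) is not intersected at this z (z outside [0, 3]); Taking the union: nothing is present at this height; the r=4 sphere at (6.5, 6.5) contributes a regular 16-gon of circumradius √(4²−1.04²) = 3.862; Taking the union: only the r=4 sphere at (6.5, 6.5) is present, so the union is just that shape — 1 connected region. The outline is a single polygon with 16 vertices. Extrusion per mm of travel: 0.4 × 0.12 / (π × 0.875²) = 0.019956. Accumulating E over each segment gives final E = 0.4812.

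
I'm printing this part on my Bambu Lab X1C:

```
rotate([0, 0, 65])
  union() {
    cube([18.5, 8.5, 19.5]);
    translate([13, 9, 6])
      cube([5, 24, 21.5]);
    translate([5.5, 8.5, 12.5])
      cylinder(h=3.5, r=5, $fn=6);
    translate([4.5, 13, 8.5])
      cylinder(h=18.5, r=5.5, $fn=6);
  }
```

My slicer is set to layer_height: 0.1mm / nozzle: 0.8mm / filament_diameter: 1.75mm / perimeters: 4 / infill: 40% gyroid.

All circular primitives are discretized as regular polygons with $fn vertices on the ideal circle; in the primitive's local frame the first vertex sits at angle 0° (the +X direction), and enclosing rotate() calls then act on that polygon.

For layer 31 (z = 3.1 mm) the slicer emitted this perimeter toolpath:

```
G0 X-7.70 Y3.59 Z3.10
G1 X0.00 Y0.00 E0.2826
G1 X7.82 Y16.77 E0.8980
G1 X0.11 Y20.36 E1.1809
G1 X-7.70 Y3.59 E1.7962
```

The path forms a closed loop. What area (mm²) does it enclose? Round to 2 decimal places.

Apply the shoelace formula to the sequence of (X, Y) vertices; enclosed area = 157.27 mm².

157.27 mm²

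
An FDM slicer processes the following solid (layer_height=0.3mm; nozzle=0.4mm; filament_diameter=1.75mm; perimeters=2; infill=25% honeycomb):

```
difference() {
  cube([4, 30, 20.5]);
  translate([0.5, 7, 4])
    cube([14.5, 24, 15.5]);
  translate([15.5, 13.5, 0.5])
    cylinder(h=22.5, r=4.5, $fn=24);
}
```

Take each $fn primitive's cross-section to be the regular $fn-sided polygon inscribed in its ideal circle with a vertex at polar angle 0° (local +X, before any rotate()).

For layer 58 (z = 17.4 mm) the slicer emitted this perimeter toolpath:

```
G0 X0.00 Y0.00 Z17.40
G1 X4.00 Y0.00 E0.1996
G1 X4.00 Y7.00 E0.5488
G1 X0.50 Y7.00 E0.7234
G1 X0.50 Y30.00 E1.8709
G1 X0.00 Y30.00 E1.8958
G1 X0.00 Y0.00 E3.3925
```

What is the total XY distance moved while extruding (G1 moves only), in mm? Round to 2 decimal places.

68.00 mm

Sum the Euclidean lengths of each G1 segment: total = 68.00 mm.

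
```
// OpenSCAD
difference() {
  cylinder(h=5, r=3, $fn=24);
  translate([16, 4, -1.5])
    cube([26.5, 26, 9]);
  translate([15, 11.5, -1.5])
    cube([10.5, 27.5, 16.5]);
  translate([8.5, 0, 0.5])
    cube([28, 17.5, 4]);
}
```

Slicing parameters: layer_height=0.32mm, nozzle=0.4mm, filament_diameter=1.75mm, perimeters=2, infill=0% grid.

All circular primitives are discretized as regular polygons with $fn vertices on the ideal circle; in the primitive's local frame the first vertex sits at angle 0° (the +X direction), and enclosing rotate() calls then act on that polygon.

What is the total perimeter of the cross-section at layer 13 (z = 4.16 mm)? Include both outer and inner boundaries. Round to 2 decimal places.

18.80 mm

At z = 4.16 mm: the r=3 cylinder gives a regular 24-gon of circumradius 3 (constant along its height) (perimeter = 2·24·3.000·sin(180°/24) = 18.80 mm); the 26.5×26 cube at (16, 4) contributes its full rectangle (perimeter 105.00 mm); the 10.5×27.5 cube at (15, 11.5) contributes its full rectangle (perimeter 76.00 mm); the cube at (8.5, 0) (footprint 28×17.5) is included at this height (perimeter 91.00 mm); Subtracting the remaining from the first: starting from the r=3 cylinder, the 26.5×26 cube at (16, 4) misses the remaining region (no effect); the 10.5×27.5 cube at (15, 11.5) misses the remaining region (no effect); the 28×17.5 cube at (8.5, 0) misses the remaining region (no effect) — boundary = 18.80 mm. Overall, the cross-section is a single solid region. Total boundary length (outer) = 18.80 mm.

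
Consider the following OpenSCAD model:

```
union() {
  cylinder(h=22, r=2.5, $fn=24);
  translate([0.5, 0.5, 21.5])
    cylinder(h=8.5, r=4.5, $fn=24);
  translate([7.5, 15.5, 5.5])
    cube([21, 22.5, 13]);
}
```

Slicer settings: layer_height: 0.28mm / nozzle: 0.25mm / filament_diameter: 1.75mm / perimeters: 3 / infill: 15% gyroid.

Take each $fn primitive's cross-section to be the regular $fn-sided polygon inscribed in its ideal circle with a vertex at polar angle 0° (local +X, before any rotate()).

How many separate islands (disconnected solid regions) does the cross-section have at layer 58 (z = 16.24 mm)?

At z = 16.24 mm: the cylinder: section is a regular 24-gon, circumradius r=2.5; the cylinder at (0.5, 0.5) is absent (z outside [21.5, 30]); the 21×22.5 cube at (7.5, 15.5) contributes its full rectangle; Combining (union): the 2 present regions are separate (no shared area or edge), so areas and boundary lengths simply add and each stays a separate island — 2 connected regions. Overall, the cross-section has 2 separate islands. Island count = 2.

2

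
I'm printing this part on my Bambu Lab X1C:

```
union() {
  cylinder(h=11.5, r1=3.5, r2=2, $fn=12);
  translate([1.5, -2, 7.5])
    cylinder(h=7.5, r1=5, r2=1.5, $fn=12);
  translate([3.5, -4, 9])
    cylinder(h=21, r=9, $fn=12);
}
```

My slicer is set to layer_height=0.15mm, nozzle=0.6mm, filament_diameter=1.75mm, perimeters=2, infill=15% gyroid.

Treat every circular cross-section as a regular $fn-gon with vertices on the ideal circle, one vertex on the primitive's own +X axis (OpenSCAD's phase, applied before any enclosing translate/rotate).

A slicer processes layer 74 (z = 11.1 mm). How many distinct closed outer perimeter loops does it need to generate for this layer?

At z = 11.1 mm: the cone (r1=3.5→r2=2) has section circumradius 2.052 here — a regular 12-gon; the cone at (1.5, -2) (r1=5→r2=1.5) has section circumradius 3.320 here — a regular 12-gon; the r=9 cylinder at (3.5, -4) gives a regular 12-gon of circumradius 9 (constant along its height); Combining (union): the regions partially overlap (shared area 45.70 mm²), so overlapping operands fuse into one piece — 1 connected region. The result has 1 disconnected region.

1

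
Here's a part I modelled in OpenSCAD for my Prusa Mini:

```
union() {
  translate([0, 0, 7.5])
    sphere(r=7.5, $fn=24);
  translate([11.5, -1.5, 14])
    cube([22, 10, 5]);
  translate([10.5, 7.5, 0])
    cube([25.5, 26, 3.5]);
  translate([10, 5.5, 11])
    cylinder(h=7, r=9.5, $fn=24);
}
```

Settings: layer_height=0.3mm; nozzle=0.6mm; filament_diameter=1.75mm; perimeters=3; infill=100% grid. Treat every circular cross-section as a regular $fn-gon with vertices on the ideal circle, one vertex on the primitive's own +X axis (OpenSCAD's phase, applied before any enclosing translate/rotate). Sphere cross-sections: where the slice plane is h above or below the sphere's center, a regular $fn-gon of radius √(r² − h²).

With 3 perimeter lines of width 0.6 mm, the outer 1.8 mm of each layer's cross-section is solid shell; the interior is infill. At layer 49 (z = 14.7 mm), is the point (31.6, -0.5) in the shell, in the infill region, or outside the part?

shell

At z = 14.7 mm: the r=7.5 sphere slices to a regular 24-gon of circumradius 2.100 (√(r²−h²) with h=7.2 from center); the 22×10 cube at (11.5, -1.5) contributes its full rectangle; the cube at (10.5, 7.5) is absent (z outside [0, 3.5]); the r=9.5 cylinder at (10, 5.5) gives a regular 24-gon of circumradius 9.5 (constant along its height); Taking the union: the regions partially overlap (shared area 72.44 mm²), so overlapping operands fuse into one piece — 1 connected region. Overall, the cross-section is a single solid region. The nearest boundary edge runs (33.50, -1.50)→(16.35, -1.50); distance from the point to it = 1.00 mm. The point is inside the cross-section, 1.00 mm from the nearest boundary — within the 1.8 mm shell band (3 × 0.6).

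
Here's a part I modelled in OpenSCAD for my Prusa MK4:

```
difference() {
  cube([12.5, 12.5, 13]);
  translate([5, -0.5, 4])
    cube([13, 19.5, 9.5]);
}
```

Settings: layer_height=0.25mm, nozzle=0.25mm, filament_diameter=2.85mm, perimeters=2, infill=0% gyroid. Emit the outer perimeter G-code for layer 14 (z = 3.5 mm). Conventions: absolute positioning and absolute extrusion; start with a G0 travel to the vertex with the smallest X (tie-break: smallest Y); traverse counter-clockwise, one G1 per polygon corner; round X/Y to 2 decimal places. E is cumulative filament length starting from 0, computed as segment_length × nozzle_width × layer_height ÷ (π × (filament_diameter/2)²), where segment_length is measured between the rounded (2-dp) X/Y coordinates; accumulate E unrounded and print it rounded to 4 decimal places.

At z = 3.5 mm: the cube is present — its section is the full 12.5×12.5 rectangle; the cube at (5, -0.5) is not intersected at this z (z outside [4, 13.5]); Taking the first minus the rest: none of the subtracted shapes is present at this height, so the 12.5×12.5 cube is unchanged — 1 connected region. The outline is a single polygon with 4 vertices. Extrusion per mm of travel: 0.25 × 0.25 / (π × 1.425²) = 0.009797. Accumulating E over each segment gives final E = 0.4899.

G0 X0.00 Y0.00 Z3.50
G1 X12.50 Y0.00 E0.1225
G1 X12.50 Y12.50 E0.2449
G1 X0.00 Y12.50 E0.3674
G1 X0.00 Y0.00 E0.4899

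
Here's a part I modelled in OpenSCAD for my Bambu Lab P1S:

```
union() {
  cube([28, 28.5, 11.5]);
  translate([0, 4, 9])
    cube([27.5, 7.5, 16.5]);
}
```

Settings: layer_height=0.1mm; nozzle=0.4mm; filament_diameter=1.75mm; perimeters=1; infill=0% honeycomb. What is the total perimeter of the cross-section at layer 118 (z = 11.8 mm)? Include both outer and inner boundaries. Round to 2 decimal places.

At z = 11.8 mm: the cube does not reach this height (z outside [0, 11.5]); the cube at (0, 4) (footprint 27.5×7.5) is included at this height (perimeter 70.00 mm); Combining (union): only the 27.5×7.5 cube at (0, 4) is present, so the union is just that shape — boundary = 70.00 mm. Overall, the cross-section is a single solid region. Total boundary length (outer) = 70.00 mm.

70.00 mm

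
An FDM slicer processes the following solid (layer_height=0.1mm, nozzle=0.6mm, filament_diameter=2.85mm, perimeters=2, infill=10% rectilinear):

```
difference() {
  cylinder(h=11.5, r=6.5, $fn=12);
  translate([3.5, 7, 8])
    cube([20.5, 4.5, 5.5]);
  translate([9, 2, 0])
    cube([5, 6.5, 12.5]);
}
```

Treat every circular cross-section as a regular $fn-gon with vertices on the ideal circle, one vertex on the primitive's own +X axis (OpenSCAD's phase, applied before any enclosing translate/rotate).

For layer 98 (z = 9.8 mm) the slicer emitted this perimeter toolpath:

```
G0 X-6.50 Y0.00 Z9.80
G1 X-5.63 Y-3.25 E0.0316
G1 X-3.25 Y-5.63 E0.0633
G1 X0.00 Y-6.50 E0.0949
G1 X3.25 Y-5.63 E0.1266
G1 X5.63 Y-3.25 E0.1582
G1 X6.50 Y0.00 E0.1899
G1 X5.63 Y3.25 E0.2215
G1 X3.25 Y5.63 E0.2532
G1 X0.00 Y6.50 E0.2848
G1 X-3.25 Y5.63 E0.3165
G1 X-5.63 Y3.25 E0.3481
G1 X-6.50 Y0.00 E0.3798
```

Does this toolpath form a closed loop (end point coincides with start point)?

Start point (G0): (-6.50, 0.00). End point (last G1): the path returns to the start — closed.

yes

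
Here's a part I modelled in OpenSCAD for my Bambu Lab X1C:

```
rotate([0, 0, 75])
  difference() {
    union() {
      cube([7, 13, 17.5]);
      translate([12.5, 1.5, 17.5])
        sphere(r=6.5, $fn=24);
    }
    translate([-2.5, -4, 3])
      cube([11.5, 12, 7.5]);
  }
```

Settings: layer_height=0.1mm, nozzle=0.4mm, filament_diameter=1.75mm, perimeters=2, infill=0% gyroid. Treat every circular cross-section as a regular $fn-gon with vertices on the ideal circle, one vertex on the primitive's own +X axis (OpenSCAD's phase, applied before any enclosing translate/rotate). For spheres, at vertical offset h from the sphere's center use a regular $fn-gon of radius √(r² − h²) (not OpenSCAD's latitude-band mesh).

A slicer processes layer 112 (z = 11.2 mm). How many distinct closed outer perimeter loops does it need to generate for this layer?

2

At z = 11.2 mm: the cube is present — its section is the full 7×13 rectangle; the r=6.5 sphere at (12.5, 1.5) slices to a regular 24-gon of circumradius 1.600 (√(r²−h²) with h=6.3 from center); Combining (union): the 2 present regions are separate (no shared area or edge), so areas and boundary lengths simply add and each stays a separate island — 2 connected regions; the cube at (-2.5, -4) does not reach this height (z outside [3, 10.5]); Taking the first minus the rest: none of the subtracted shapes is present at this height, so that combined region is unchanged — 2 connected regions; (rotated 75° about Z; rotation is an isometry so areas/perimeters/island counts are preserved). The result has 2 disconnected regions.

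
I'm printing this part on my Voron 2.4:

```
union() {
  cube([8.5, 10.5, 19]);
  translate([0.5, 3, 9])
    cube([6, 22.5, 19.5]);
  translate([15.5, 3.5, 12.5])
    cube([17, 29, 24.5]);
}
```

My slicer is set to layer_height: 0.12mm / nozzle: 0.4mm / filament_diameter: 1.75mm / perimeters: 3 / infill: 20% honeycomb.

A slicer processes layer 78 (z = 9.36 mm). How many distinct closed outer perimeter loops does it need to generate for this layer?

At z = 9.36 mm: the cube is present — its section is the full 8.5×10.5 rectangle; the cube at (0.5, 3) is present — its section is the full 6×22.5 rectangle; the cube at (15.5, 3.5) is not intersected at this z (z outside [12.5, 37]); Merging all regions: the regions partially overlap (shared area 45.00 mm²), so overlapping operands fuse into one piece — 1 connected region. The result has 1 disconnected region.

1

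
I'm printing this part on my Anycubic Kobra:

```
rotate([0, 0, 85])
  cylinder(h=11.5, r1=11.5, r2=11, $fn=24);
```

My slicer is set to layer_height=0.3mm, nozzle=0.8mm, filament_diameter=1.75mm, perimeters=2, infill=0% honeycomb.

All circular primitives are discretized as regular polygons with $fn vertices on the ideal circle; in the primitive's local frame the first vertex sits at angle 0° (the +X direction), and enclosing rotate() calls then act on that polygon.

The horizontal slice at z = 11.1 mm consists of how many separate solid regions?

At z = 11.1 mm: the cone: at t=0.965 of its height the radius interpolates to r₁+(r₂−r₁)t = 11.017, giving a regular 24-gon of that circumradius; (rotated 85° about Z; rotation is an isometry so areas/perimeters/island counts are preserved). The result has 1 disconnected region.

1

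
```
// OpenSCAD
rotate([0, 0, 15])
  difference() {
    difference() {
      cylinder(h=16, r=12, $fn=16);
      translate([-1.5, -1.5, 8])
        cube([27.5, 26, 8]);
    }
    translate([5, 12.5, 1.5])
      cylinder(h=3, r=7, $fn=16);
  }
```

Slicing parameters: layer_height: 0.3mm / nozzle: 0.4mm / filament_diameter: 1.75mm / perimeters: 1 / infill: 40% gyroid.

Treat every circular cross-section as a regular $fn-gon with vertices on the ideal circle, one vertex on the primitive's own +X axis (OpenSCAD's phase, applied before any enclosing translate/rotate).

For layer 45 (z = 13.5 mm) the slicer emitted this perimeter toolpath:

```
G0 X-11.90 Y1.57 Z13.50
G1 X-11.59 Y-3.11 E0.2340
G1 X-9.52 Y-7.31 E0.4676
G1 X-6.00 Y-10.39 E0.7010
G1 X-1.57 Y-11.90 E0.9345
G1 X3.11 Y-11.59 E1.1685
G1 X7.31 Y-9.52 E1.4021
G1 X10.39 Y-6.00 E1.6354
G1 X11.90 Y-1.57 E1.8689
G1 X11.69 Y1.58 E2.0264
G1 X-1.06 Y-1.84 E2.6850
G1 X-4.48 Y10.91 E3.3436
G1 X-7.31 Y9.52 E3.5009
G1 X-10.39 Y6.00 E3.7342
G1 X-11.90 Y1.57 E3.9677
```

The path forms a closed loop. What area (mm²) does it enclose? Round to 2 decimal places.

Apply the shoelace formula to the sequence of (X, Y) vertices; enclosed area = 292.84 mm².

292.84 mm²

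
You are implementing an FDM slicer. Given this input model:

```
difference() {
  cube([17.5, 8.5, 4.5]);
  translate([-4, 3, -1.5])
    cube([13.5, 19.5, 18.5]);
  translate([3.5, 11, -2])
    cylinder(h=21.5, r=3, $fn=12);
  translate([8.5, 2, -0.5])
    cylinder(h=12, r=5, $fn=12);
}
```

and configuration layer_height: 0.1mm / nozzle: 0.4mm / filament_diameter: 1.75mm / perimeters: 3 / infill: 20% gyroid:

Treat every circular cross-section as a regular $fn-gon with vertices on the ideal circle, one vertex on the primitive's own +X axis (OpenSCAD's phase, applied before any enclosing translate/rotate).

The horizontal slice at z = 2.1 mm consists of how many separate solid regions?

At z = 2.1 mm: the cube is present — its section is the full 17.5×8.5 rectangle; the cube at (-4, 3) is present — its section is the full 13.5×19.5 rectangle; the cylinder at (3.5, 11): section is a regular 12-gon, circumradius r=3; the r=5 cylinder at (8.5, 2) gives a regular 12-gon of circumradius 5 (constant along its height); Taking the first minus the rest: starting from the 17.5×8.5 cube, the 13.5×19.5 cube at (-4, 3) partially overlaps it — only the 52.25 mm² overlap (of its 263.25 mm²) is removed, clipping the outline; the r=3 cylinder at (3.5, 11) misses the remaining region (no effect); the r=5 cylinder at (8.5, 2) partially overlaps it — only the 38.68 mm² overlap (of its 75.00 mm²) is removed, clipping the outline — 2 connected regions. The result has 2 disconnected regions.

2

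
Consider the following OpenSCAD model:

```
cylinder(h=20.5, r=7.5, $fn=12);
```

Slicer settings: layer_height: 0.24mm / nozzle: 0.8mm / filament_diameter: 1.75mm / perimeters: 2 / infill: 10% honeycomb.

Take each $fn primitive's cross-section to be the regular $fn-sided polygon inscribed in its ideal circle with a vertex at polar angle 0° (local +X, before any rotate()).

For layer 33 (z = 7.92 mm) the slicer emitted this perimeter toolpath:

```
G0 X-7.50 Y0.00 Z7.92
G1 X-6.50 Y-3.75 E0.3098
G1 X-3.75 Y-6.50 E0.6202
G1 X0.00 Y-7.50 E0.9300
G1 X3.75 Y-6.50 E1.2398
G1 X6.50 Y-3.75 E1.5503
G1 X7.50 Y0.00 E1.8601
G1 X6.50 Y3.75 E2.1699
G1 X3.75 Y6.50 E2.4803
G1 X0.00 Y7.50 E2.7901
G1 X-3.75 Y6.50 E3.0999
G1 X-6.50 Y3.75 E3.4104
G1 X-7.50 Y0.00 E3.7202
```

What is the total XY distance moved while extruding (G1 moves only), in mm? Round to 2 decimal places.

46.60 mm

Sum the Euclidean lengths of each G1 segment: total = 46.60 mm.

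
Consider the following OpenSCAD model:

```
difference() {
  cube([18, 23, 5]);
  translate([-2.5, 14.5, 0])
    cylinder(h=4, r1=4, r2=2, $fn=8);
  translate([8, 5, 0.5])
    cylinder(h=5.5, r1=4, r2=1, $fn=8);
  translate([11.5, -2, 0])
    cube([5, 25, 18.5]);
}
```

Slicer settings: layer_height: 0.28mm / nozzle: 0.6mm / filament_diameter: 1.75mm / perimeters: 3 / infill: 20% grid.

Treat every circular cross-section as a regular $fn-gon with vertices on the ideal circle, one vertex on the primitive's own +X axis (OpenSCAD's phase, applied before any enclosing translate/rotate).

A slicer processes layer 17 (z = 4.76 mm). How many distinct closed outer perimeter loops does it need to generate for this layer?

2

At z = 4.76 mm: the cube (footprint 18×23) is included at this height; the cone at (-2.5, 14.5) is absent (z outside [0, 4]); the cone at (8, 5): at t=0.775 of its height the radius interpolates to r₁+(r₂−r₁)t = 1.676, giving a regular 8-gon of that circumradius; the cube at (11.5, -2) is present — its section is the full 5×25 rectangle; Subtracting the remaining from the first: starting from the 18×23 cube, the cone at (8, 5) lies wholly inside it (removes its full 7.95 mm² and its 10.26 mm outline becomes a hole wall); the 5×25 cube at (11.5, -2) partially overlaps it — only the 115.00 mm² overlap (of its 125.00 mm²) is removed, clipping the outline — 2 connected regions with 1 hole. The result has 2 disconnected regions.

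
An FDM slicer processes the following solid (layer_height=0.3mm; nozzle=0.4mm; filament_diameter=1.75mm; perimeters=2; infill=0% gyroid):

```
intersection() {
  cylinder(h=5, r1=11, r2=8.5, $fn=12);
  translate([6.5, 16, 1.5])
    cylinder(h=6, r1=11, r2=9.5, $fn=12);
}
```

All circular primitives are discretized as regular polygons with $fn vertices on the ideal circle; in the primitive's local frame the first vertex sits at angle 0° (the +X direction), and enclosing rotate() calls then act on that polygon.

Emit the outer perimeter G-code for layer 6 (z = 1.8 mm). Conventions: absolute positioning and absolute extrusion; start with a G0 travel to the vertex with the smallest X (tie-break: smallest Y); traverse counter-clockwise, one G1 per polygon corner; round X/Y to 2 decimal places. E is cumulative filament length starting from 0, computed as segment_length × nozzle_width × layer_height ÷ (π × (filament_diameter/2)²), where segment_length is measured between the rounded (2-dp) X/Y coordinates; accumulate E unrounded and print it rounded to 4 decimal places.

At z = 1.8 mm: the cone: at t=0.360 of its height the radius interpolates to r₁+(r₂−r₁)t = 10.100, giving a regular 12-gon of that circumradius; the cone at (6.5, 16): at t=0.050 of its height the radius interpolates to r₁+(r₂−r₁)t = 10.925, giving a regular 12-gon of that circumradius; Taking the intersection: the cone at (6.5, 16) partially overlaps the cone; clipping to the common part keeps 24.64 mm² — 1 connected region. The outline is a single polygon with 6 vertices. Extrusion per mm of travel: 0.4 × 0.3 / (π × 0.875²) = 0.049890. Accumulating E over each segment gives final E = 1.1760.

G0 X-1.99 Y9.57 Z1.80
G1 X1.04 Y6.54 E0.2138
G1 X6.50 Y5.07 E0.4959
G1 X8.25 Y5.54 E0.5863
G1 X5.05 Y8.75 E0.8124
G1 X0.00 Y10.10 E1.0732
G1 X-1.99 Y9.57 E1.1760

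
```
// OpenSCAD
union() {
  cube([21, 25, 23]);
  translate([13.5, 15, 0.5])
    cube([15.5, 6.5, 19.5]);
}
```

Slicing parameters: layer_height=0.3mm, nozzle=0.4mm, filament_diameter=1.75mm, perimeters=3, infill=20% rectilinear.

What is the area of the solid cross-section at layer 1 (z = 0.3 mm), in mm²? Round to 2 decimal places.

525.00 mm²

At z = 0.3 mm: the cube (footprint 21×25) is included at this height (area 525.00 mm²); the cube at (13.5, 15) does not reach this height (z outside [0.5, 20]); Taking the union: only the 21×25 cube is present, so the union is just that shape — area = 525.00 mm². Overall, the cross-section is a single solid region. Net area = 525.00 mm².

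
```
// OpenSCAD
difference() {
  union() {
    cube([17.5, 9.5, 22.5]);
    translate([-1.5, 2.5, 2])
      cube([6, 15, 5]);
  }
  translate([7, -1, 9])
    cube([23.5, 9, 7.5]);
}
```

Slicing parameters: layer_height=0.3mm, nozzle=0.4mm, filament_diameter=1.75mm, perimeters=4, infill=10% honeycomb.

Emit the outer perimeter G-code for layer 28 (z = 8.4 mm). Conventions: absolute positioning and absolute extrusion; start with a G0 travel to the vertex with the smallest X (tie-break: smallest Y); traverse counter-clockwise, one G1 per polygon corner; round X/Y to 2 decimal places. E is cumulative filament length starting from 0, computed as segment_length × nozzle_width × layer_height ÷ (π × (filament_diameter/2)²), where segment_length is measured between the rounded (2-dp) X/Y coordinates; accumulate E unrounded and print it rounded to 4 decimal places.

At z = 8.4 mm: the cube (footprint 17.5×9.5) is included at this height; the cube at (-1.5, 2.5) is not intersected at this z (z outside [2, 7]); Combining (union): only the 17.5×9.5 cube is present, so the union is just that shape — 1 connected region; the cube at (7, -1) is not intersected at this z (z outside [9, 16.5]); Subtracting the remaining from the first: none of the subtracted shapes is present at this height, so the result so far is unchanged — 1 connected region. The outline is a single polygon with 4 vertices. Extrusion per mm of travel: 0.4 × 0.3 / (π × 0.875²) = 0.049890. Accumulating E over each segment gives final E = 2.6941.

G0 X0.00 Y0.00 Z8.40
G1 X17.50 Y0.00 E0.8731
G1 X17.50 Y9.50 E1.3470
G1 X0.00 Y9.50 E2.2201
G1 X0.00 Y0.00 E2.6941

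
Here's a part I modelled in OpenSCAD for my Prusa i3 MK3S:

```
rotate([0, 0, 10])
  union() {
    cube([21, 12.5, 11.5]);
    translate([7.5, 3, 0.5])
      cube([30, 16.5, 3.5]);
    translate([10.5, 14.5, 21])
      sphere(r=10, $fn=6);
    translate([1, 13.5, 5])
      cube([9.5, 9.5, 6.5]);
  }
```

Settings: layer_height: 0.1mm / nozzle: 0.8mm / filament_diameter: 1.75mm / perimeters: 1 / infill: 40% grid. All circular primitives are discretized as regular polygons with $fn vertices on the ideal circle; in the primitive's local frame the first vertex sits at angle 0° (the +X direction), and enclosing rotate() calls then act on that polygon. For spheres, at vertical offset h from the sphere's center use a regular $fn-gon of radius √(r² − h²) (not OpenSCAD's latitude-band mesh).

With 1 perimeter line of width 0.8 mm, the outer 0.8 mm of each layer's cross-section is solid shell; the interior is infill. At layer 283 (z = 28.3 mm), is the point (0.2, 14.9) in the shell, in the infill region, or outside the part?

At z = 28.3 mm: the cube does not reach this height (z outside [0, 11.5]); the cube at (7.5, 3) is absent (z outside [0.5, 4]); the r=10 sphere at (10.5, 14.5) slices to a regular 6-gon of circumradius 6.834 (√(r²−h²) with h=7.3 from center); the cube at (1, 13.5) does not reach this height (z outside [5, 11.5]); Taking the union: only the r=10 sphere at (10.5, 14.5) is present, so the union is just that shape — 1 connected region; (rotated 10° about Z; rotation is an isometry so areas/perimeters/island counts are preserved). Overall, the cross-section is a single solid region. Undo the 10° rotation: the query point maps to (2.784, 14.639) in the un-rotated model frame. The nearest boundary edge runs (7.08, 20.42)→(3.67, 14.50); distance from the point to it = 0.89 mm. The point is not inside any of the regions above, so it lies outside the cross-section (0.89 mm from the nearest boundary).

outside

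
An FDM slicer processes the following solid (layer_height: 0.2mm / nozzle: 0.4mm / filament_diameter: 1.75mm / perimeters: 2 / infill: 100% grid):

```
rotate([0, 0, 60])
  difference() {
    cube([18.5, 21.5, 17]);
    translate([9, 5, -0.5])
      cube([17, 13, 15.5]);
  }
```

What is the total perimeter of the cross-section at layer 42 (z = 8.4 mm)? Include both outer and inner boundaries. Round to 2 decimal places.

At z = 8.4 mm: the cube (footprint 18.5×21.5) is included at this height (perimeter 80.00 mm); the cube at (9, 5) (footprint 17×13) is included at this height (perimeter 60.00 mm); After the difference (first − rest): starting from the 18.5×21.5 cube, the 17×13 cube at (9, 5) partially overlaps it — only the 123.50 mm² overlap (of its 221.00 mm²) is removed, clipping the outline — boundary = 99.00 mm; (rotated 60° about Z; rotation is an isometry so areas/perimeters/island counts are preserved). Overall, the cross-section is a single solid region. Total boundary length (outer) = 99.00 mm.

99.00 mm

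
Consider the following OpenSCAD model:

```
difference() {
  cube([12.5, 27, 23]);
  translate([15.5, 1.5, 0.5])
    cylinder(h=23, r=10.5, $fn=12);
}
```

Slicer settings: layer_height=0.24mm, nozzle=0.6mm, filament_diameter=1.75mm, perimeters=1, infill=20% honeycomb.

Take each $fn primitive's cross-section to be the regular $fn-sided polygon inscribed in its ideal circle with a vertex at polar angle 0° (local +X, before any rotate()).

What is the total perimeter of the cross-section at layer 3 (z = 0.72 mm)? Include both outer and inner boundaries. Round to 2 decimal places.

75.46 mm

At z = 0.72 mm: the cube is present — its section is the full 12.5×27 rectangle (perimeter 79.00 mm); the cylinder at (15.5, 1.5): section is a regular 12-gon, circumradius r=10.5 (perimeter = 2·12·10.500·sin(180°/12) = 65.22 mm); Taking the first minus the rest: starting from the 12.5×27 cube, the r=10.5 cylinder at (15.5, 1.5) partially overlaps it — only the 63.34 mm² overlap (of its 330.75 mm²) is removed, clipping the outline — boundary = 75.46 mm. Overall, the cross-section is a single solid region. Total boundary length (outer) = 75.46 mm.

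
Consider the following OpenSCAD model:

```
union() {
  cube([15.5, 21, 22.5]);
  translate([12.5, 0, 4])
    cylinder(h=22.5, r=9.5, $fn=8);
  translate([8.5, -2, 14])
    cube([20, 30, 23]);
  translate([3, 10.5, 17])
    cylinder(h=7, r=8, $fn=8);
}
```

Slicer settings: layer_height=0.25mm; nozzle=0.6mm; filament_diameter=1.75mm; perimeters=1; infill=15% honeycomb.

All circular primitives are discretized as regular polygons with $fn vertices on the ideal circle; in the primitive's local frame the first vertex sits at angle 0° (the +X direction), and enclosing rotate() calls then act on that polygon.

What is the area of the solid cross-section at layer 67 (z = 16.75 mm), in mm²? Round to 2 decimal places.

At z = 16.75 mm: the cube is present — its section is the full 15.5×21 rectangle (area 325.50 mm²); the cylinder at (12.5, 0): section is a regular 8-gon, circumradius r=9.5 (area = (8/2)·9.500²·sin(360°/8) = 255.27 mm²); the 20×30 cube at (8.5, -2) contributes its full rectangle (area 600.00 mm²); the cylinder at (3, 10.5) is not intersected at this z (z outside [17, 24]); Merging all regions: the regions partially overlap — summed areas 1180.77 mm² minus the doubly-counted overlap 300.80 mm² gives 879.96 mm² — area = 879.96 mm². Overall, the cross-section is a single solid region. Net area = 879.96 mm².

879.96 mm²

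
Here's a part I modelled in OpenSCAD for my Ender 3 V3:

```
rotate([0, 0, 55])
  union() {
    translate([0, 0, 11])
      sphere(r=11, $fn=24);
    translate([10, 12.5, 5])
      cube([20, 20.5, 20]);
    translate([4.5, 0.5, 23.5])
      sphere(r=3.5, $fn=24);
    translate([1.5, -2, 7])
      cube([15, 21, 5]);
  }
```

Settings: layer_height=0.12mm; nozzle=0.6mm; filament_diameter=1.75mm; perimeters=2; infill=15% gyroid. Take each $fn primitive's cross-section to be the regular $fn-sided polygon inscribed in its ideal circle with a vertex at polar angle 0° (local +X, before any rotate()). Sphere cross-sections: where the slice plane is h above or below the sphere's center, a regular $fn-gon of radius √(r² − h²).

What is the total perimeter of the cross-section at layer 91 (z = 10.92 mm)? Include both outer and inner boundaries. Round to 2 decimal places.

156.14 mm

At z = 10.92 mm: the r=11 sphere contributes a regular 24-gon of circumradius √(11²−0.08²) = 11.000 (perimeter = 2·24·11.000·sin(180°/24) = 68.92 mm); the cube at (10, 12.5) is present — its section is the full 20×20.5 rectangle (perimeter 81.00 mm); the sphere at (4.5, 0.5) does not reach this height (|z−center|=12.580 > r=3.5); the cube at (1.5, -2) is present — its section is the full 15×21 rectangle (perimeter 72.00 mm); Merging all regions: the regions partially overlap (shared area 138.58 mm²), so the edge portions inside another operand are dropped and the merged outline is re-measured after clipping — boundary = 156.14 mm; (whole slice rotated 55° about Z — lengths, areas and connectivity unchanged). Overall, the cross-section is a single solid region. Total boundary length (outer) = 156.14 mm.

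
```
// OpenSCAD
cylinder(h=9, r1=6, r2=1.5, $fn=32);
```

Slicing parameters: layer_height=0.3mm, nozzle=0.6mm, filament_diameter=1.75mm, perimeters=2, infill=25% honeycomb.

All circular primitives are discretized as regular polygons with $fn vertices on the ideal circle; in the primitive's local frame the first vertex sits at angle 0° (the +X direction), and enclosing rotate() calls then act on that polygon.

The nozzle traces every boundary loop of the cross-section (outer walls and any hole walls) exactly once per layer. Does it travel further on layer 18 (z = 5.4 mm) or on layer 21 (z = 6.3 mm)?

Layer 18 (z = 5.4): the cone: at t=0.600 of its height the radius interpolates to r₁+(r₂−r₁)t = 3.300, giving a regular 32-gon of that circumradius (perimeter = 2·32·3.300·sin(180°/32) = 20.70 mm). So its perimeter = 20.70 mm. Layer 21 (z = 6.3): the cone: at t=0.700 of its height the radius interpolates to r₁+(r₂−r₁)t = 2.850, giving a regular 32-gon of that circumradius (perimeter = 2·32·2.850·sin(180°/32) = 17.88 mm). So its perimeter = 17.88 mm. Layer 18 is larger (20.70 vs 17.88 mm).

layer 18 (z = 5.4 mm)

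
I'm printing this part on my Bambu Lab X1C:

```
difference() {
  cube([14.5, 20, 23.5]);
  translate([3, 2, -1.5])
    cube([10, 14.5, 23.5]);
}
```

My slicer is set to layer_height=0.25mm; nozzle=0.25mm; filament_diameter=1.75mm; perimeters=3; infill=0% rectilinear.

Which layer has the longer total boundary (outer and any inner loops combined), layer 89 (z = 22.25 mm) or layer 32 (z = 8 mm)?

layer 32 (z = 8 mm)

Layer 89 (z = 22.25): the cube (footprint 14.5×20) is included at this height (perimeter 69.00 mm); the cube at (3, 2) does not reach this height (z outside [-1.5, 22]); Taking the first minus the rest: none of the subtracted shapes is present at this height, so the 14.5×20 cube is unchanged — boundary = 69.00 mm. So its perimeter = 69.00 mm. Layer 32 (z = 8): the 14.5×20 cube contributes its full rectangle (perimeter 69.00 mm); the 10×14.5 cube at (3, 2) contributes its full rectangle (perimeter 49.00 mm); Taking the first minus the rest: starting from the 14.5×20 cube, the 10×14.5 cube at (3, 2) lies wholly inside it (removes its full 145.00 mm² and its 49.00 mm outline becomes a hole wall) — boundary (outer + 1 inner loop) = 118.00 mm. So its perimeter = 118.00 mm. Layer 32 is larger (118.00 vs 69.00 mm).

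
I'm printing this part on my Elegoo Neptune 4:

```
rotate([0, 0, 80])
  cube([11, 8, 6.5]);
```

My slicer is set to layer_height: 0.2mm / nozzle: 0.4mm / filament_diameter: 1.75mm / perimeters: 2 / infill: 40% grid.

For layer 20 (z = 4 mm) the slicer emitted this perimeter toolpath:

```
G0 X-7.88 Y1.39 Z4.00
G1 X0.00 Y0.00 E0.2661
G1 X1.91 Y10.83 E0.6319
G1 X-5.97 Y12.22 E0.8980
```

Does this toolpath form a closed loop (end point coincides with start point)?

no

Start point (G0): (-7.88, 1.39). End point (last G1): the path does not return to the start — open.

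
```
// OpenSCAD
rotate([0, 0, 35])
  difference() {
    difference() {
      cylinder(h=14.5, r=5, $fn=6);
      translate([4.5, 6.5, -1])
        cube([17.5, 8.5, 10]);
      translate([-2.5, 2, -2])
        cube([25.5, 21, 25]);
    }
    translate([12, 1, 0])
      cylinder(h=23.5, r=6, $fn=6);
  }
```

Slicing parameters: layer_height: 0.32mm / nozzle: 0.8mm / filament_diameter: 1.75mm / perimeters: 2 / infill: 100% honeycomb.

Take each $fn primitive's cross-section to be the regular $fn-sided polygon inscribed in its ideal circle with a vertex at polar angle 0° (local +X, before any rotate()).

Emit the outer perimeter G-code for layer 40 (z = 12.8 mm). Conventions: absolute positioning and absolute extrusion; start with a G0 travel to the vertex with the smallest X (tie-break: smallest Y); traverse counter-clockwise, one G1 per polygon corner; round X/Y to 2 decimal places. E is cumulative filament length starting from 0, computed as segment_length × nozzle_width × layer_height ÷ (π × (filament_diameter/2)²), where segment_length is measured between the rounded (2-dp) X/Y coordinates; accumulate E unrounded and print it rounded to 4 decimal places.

G0 X-4.53 Y2.11 Z12.80
G1 X-4.10 Y-2.87 E0.5320
G1 X0.44 Y-4.98 E1.0648
G1 X4.53 Y-2.11 E1.5966
G1 X4.10 Y2.87 E2.1286
G1 X2.00 Y3.84 E2.3748
G1 X-3.20 Y0.20 E3.0504
G1 X-4.53 Y2.11 E3.2981

At z = 12.8 mm: the cylinder: section is a regular 6-gon, circumradius r=5; the cube at (4.5, 6.5) is not intersected at this z (z outside [-1, 9]); the cube at (-2.5, 2) (footprint 25.5×21) is included at this height; Subtracting the remaining from the first: starting from the r=5 cylinder, the 25.5×21 cube at (-2.5, 2) partially overlaps it — only the 13.22 mm² overlap (of its 535.50 mm²) is removed, clipping the outline — 1 connected region; the cylinder at (12, 1): section is a regular 6-gon, circumradius r=6; Subtracting the remaining from the first: starting from that combined region, the r=6 cylinder at (12, 1) misses the remaining region (no effect) — 1 connected region; (rotated 35° about Z; rotation is an isometry so areas/perimeters/island counts are preserved). The outline is a single polygon with 7 vertices. Extrusion per mm of travel: 0.8 × 0.32 / (π × 0.875²) = 0.106432. Accumulating E over each segment gives final E = 3.2981.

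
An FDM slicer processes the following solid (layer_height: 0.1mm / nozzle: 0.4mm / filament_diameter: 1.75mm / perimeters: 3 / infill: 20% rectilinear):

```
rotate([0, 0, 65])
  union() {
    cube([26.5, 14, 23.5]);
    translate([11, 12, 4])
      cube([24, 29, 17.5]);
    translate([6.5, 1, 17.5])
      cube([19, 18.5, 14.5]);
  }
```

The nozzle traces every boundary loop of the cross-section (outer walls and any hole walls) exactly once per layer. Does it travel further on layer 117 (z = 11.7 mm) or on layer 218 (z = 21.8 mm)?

layer 117 (z = 11.7 mm)

Layer 117 (z = 11.7): the cube is present — its section is the full 26.5×14 rectangle (perimeter 81.00 mm); the cube at (11, 12) (footprint 24×29) is included at this height (perimeter 106.00 mm); the cube at (6.5, 1) does not reach this height (z outside [17.5, 32]); Combining (union): the regions partially overlap (shared area 31.00 mm²), so the edge portions inside another operand are dropped and the merged outline is re-measured after clipping — boundary = 152.00 mm; (whole slice rotated 65° about Z — lengths, areas and connectivity unchanged). So its perimeter = 152.00 mm. Layer 218 (z = 21.8): the 26.5×14 cube contributes its full rectangle (perimeter 81.00 mm); the cube at (11, 12) is absent (z outside [4, 21.5]); the cube at (6.5, 1) (footprint 19×18.5) is included at this height (perimeter 75.00 mm); Combining (union): the regions partially overlap (shared area 247.00 mm²), so the edge portions inside another operand are dropped and the merged outline is re-measured after clipping — boundary = 92.00 mm; (rotated 65° about Z; rotation is an isometry so areas/perimeters/island counts are preserved). So its perimeter = 92.00 mm. Layer 117 is larger (152.00 vs 92.00 mm).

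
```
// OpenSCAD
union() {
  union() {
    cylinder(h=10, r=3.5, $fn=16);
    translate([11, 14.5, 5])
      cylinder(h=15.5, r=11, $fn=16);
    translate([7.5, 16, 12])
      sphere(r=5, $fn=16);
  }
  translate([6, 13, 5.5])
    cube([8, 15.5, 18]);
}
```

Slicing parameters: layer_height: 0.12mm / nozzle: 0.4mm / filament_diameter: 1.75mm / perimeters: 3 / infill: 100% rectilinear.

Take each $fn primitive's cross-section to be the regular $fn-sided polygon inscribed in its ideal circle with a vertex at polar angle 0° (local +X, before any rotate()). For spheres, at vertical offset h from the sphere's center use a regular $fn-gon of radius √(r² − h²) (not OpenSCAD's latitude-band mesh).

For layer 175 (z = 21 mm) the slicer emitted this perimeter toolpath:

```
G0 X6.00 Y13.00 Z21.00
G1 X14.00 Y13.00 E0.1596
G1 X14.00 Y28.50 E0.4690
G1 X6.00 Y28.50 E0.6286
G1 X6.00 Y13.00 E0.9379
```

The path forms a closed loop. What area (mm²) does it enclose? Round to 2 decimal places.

Apply the shoelace formula to the sequence of (X, Y) vertices; enclosed area = 124.00 mm².

124.00 mm²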